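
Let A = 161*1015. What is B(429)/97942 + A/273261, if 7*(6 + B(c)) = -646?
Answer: 55924169971/93673051017 ≈ 0.59701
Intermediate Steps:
B(c) = -688/7 (B(c) = -6 + (⅐)*(-646) = -6 - 646/7 = -688/7)
A = 163415
B(429)/97942 + A/273261 = -688/7/97942 + 163415/273261 = -688/7*1/97942 + 163415*(1/273261) = -344/342797 + 163415/273261 = 55924169971/93673051017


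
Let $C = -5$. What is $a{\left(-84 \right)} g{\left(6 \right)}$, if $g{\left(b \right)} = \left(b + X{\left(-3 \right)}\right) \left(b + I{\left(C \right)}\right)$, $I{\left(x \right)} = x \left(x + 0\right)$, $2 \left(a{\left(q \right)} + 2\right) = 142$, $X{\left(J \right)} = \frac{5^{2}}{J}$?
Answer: $-4991$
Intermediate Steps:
$X{\left(J \right)} = \frac{25}{J}$
$a{\left(q \right)} = 69$ ($a{\left(q \right)} = -2 + \frac{1}{2} \cdot 142 = -2 + 71 = 69$)
$I{\left(x \right)} = x^{2}$ ($I{\left(x \right)} = x x = x^{2}$)
$g{\left(b \right)} = \left(25 + b\right) \left(- \frac{25}{3} + b\right)$ ($g{\left(b \right)} = \left(b + \frac{25}{-3}\right) \left(b + \left(-5\right)^{2}\right) = \left(b + 25 \left(- \frac{1}{3}\right)\right) \left(b + 25\right) = \left(b - \frac{25}{3}\right) \left(25 + b\right) = \left(- \frac{25}{3} + b\right) \left(25 + b\right) = \left(25 + b\right) \left(- \frac{25}{3} + b\right)$)
$a{\left(-84 \right)} g{\left(6 \right)} = 69 \left(- \frac{625}{3} + 6^{2} + \frac{50}{3} \cdot 6\right) = 69 \left(- \frac{625}{3} + 36 + 100\right) = 69 \left(- \frac{217}{3}\right) = -4991$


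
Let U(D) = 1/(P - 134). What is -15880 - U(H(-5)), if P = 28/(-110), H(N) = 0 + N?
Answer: -117257865/7384 ≈ -15880.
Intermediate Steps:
H(N) = N
P = -14/55 (P = 28*(-1/110) = -14/55 ≈ -0.25455)
U(D) = -55/7384 (U(D) = 1/(-14/55 - 134) = 1/(-7384/55) = -55/7384)
-15880 - U(H(-5)) = -15880 - 1*(-55/7384) = -15880 + 55/7384 = -117257865/7384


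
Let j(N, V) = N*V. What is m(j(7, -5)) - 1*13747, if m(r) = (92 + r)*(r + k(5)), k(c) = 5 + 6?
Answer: -15115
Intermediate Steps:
k(c) = 11
m(r) = (11 + r)*(92 + r) (m(r) = (92 + r)*(r + 11) = (92 + r)*(11 + r) = (11 + r)*(92 + r))
m(j(7, -5)) - 1*13747 = (1012 + (7*(-5))**2 + 103*(7*(-5))) - 1*13747 = (1012 + (-35)**2 + 103*(-35)) - 13747 = (1012 + 1225 - 3605) - 13747 = -1368 - 13747 = -15115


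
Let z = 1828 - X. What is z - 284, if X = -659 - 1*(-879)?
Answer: 1324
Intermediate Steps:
X = 220 (X = -659 + 879 = 220)
z = 1608 (z = 1828 - 1*220 = 1828 - 220 = 1608)
z - 284 = 1608 - 284 = 1324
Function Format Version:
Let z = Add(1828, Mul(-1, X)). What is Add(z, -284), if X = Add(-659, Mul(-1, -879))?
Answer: 1324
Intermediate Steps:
X = 220 (X = Add(-659, 879) = 220)
z = 1608 (z = Add(1828, Mul(-1, 220)) = Add(1828, -220) = 1608)
Add(z, -284) = Add(1608, -284) = 1324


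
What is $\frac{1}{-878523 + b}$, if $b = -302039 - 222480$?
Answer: $- \frac{1}{1403042} \approx -7.1274 \cdot 10^{-7}$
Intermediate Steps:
$b = -524519$ ($b = -302039 - 222480 = -524519$)
$\frac{1}{-878523 + b} = \frac{1}{-878523 - 524519} = \frac{1}{-1403042} = - \frac{1}{1403042}$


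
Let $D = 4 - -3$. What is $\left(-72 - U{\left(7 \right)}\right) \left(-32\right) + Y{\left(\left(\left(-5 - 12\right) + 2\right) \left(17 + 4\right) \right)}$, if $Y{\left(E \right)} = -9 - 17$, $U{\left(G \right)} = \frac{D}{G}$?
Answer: $2310$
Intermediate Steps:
$D = 7$ ($D = 4 + 3 = 7$)
$U{\left(G \right)} = \frac{7}{G}$
$Y{\left(E \right)} = -26$ ($Y{\left(E \right)} = -9 - 17 = -26$)
$\left(-72 - U{\left(7 \right)}\right) \left(-32\right) + Y{\left(\left(\left(-5 - 12\right) + 2\right) \left(17 + 4\right) \right)} = \left(-72 - \frac{7}{7}\right) \left(-32\right) - 26 = \left(-72 - 7 \cdot \frac{1}{7}\right) \left(-32\right) - 26 = \left(-72 - 1\right) \left(-32\right) - 26 = \left(-73\right) \left(-32\right) - 26 = 2336 - 26 = 2310$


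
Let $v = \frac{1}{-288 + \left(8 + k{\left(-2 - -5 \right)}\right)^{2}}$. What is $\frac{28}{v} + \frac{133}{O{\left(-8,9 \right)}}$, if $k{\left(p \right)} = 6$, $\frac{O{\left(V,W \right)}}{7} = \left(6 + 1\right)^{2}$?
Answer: $- \frac{126205}{49} \approx -2575.6$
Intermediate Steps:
$O{\left(V,W \right)} = 343$ ($O{\left(V,W \right)} = 7 \left(6 + 1\right)^{2} = 7 \cdot 7^{2} = 7 \cdot 49 = 343$)
$v = - \frac{1}{92}$ ($v = \frac{1}{-288 + \left(8 + 6\right)^{2}} = \frac{1}{-288 + 14^{2}} = \frac{1}{-288 + 196} = \frac{1}{-92} = - \frac{1}{92} \approx -0.01087$)
$\frac{28}{v} + \frac{133}{O{\left(-8,9 \right)}} = \frac{28}{- \frac{1}{92}} + \frac{133}{343} = 28 \left(-92\right) + 133 \cdot \frac{1}{343} = -2576 + \frac{19}{49} = - \frac{126205}{49}$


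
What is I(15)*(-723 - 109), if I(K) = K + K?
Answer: -24960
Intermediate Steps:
I(K) = 2*K
I(15)*(-723 - 109) = (2*15)*(-723 - 109) = 30*(-832) = -24960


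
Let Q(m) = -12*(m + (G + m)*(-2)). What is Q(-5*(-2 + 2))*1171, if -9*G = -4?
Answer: 37472/3 ≈ 12491.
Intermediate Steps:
G = 4/9 (G = -1/9*(-4) = 4/9 ≈ 0.44444)
Q(m) = 32/3 + 12*m (Q(m) = -12*(m + (4/9 + m)*(-2)) = -12*(m + (-8/9 - 2*m)) = -12*(-8/9 - m) = 32/3 + 12*m)
Q(-5*(-2 + 2))*1171 = (32/3 + 12*(-5*(-2 + 2)))*1171 = (32/3 + 12*(-5*0))*1171 = (32/3 + 12*0)*1171 = (32/3 + 0)*1171 = (32/3)*1171 = 37472/3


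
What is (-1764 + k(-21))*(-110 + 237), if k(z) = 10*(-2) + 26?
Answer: -223266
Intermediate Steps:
k(z) = 6 (k(z) = -20 + 26 = 6)
(-1764 + k(-21))*(-110 + 237) = (-1764 + 6)*(-110 + 237) = -1758*127 = -223266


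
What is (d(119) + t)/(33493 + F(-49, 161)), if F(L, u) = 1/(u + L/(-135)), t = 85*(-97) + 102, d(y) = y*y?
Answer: 131096112/729611647 ≈ 0.17968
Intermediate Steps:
d(y) = y**2
t = -8143 (t = -8245 + 102 = -8143)
F(L, u) = 1/(u - L/135) (F(L, u) = 1/(u + L*(-1/135)) = 1/(u - L/135))
(d(119) + t)/(33493 + F(-49, 161)) = (119**2 - 8143)/(33493 + 135/(-1*(-49) + 135*161)) = (14161 - 8143)/(33493 + 135/(49 + 21735)) = 6018/(33493 + 135/21784) = 6018/(729611647/21784) = 6018*(21784/729611647) = 131096112/729611647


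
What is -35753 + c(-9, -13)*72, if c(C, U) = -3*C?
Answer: -33809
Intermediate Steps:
-35753 + c(-9, -13)*72 = -35753 - 3*(-9)*72 = -35753 + 27*72 = -35753 + 1944 = -33809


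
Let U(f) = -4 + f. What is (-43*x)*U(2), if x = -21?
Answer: -1806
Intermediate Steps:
(-43*x)*U(2) = (-43*(-21))*(-4 + 2) = 903*(-2) = -1806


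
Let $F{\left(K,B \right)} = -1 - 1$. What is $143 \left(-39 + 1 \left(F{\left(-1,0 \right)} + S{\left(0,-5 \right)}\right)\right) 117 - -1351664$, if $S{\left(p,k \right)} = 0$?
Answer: $665693$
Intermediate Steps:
$F{\left(K,B \right)} = -2$ ($F{\left(K,B \right)} = -1 - 1 = -2$)
$143 \left(-39 + 1 \left(F{\left(-1,0 \right)} + S{\left(0,-5 \right)}\right)\right) 117 - -1351664 = 143 \left(-39 + 1 \left(-2 + 0\right)\right) 117 - -1351664 = 143 \left(-39 + 1 \left(-2\right)\right) 117 + 1351664 = 143 \left(-39 - 2\right) 117 + 1351664 = 143 \left(-41\right) 117 + 1351664 = \left(-5863\right) 117 + 1351664 = -685971 + 1351664 = 665693$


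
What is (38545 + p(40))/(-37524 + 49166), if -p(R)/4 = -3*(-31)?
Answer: 38173/11642 ≈ 3.2789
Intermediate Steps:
p(R) = -372 (p(R) = -(-12)*(-31) = -4*93 = -372)
(38545 + p(40))/(-37524 + 49166) = (38545 - 372)/(-37524 + 49166) = 38173/11642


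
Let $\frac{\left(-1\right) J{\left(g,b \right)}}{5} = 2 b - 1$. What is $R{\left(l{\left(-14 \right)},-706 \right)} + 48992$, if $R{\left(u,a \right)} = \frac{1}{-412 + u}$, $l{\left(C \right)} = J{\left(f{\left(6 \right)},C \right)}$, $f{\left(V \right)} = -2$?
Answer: $\frac{13080863}{267} \approx 48992.0$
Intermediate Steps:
$J{\left(g,b \right)} = 5 - 10 b$ ($J{\left(g,b \right)} = - 5 \left(2 b - 1\right) = - 5 \left(-1 + 2 b\right) = 5 - 10 b$)
$l{\left(C \right)} = 5 - 10 C$
$R{\left(l{\left(-14 \right)},-706 \right)} + 48992 = \frac{1}{-412 + \left(5 - -140\right)} + 48992 = \frac{1}{-412 + \left(5 + 140\right)} + 48992 = \frac{1}{-412 + 145} + 48992 = \frac{1}{-267} + 48992 = - \frac{1}{267} + 48992 = \frac{13080863}{267}$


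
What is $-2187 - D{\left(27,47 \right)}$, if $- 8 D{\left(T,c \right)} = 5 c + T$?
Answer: $- \frac{8617}{4} \approx -2154.3$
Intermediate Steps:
$D{\left(T,c \right)} = - \frac{5 c}{8} - \frac{T}{8}$ ($D{\left(T,c \right)} = - \frac{5 c + T}{8} = - \frac{T + 5 c}{8} = - \frac{5 c}{8} - \frac{T}{8}$)
$-2187 - D{\left(27,47 \right)} = -2187 - \left(\left(- \frac{5}{8}\right) 47 - \frac{27}{8}\right) = -2187 - \left(- \frac{235}{8} - \frac{27}{8}\right) = -2187 - - \frac{131}{4} = -2187 + \frac{131}{4} = - \frac{8617}{4}$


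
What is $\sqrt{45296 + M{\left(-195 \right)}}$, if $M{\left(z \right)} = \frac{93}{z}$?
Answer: $\frac{\sqrt{191373585}}{65} \approx 212.83$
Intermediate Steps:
$\sqrt{45296 + M{\left(-195 \right)}} = \sqrt{45296 + \frac{93}{-195}} = \sqrt{45296 + 93 \left(- \frac{1}{195}\right)} = \sqrt{45296 - \frac{31}{65}} = \sqrt{\frac{2944209}{65}} = \frac{\sqrt{191373585}}{65}$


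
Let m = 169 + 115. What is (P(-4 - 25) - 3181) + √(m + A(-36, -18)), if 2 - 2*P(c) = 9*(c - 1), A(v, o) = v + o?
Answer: -3045 + √230 ≈ -3029.8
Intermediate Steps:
A(v, o) = o + v
m = 284
P(c) = 11/2 - 9*c/2 (P(c) = 1 - 9*(c - 1)/2 = 1 - 9*(-1 + c)/2 = 1 - (-9 + 9*c)/2 = 1 + (9/2 - 9*c/2) = 11/2 - 9*c/2)
(P(-4 - 25) - 3181) + √(m + A(-36, -18)) = ((11/2 - 9*(-4 - 25)/2) - 3181) + √(284 + (-18 - 36)) = ((11/2 - 9/2*(-29)) - 3181) + √(284 - 54) = ((11/2 + 261/2) - 3181) + √230 = (136 - 3181) + √230 = -3045 + √230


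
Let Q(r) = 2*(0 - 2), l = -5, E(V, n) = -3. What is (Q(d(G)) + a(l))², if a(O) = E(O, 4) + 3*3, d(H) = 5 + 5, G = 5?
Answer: 4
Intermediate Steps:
d(H) = 10
Q(r) = -4 (Q(r) = 2*(-2) = -4)
a(O) = 6 (a(O) = -3 + 3*3 = -3 + 9 = 6)
(Q(d(G)) + a(l))² = (-4 + 6)² = 2² = 4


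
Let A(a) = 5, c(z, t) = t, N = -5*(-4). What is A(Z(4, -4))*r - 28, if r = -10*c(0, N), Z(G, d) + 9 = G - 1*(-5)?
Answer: -1028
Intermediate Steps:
N = 20
Z(G, d) = -4 + G (Z(G, d) = -9 + (G - 1*(-5)) = -9 + (G + 5) = -9 + (5 + G) = -4 + G)
r = -200 (r = -10*20 = -200)
A(Z(4, -4))*r - 28 = 5*(-200) - 28 = -1000 - 28 = -1028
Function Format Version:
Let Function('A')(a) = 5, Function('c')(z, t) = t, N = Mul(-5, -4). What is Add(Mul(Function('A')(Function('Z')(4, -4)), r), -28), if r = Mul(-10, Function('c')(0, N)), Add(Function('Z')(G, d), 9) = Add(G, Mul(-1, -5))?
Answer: -1028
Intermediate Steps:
N = 20
Function('Z')(G, d) = Add(-4, G) (Function('Z')(G, d) = Add(-9, Add(G, Mul(-1, -5))) = Add(-9, Add(G, 5)) = Add(-9, Add(5, G)) = Add(-4, G))
r = -200 (r = Mul(-10, 20) = -200)
Add(Mul(Function('A')(Function('Z')(4, -4)), r), -28) = Add(Mul(5, -200), -28) = Add(-1000, -28) = -1028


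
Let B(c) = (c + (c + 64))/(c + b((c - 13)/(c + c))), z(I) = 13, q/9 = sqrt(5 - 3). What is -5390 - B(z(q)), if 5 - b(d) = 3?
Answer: -5396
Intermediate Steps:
q = 9*sqrt(2) (q = 9*sqrt(5 - 3) = 9*sqrt(2) ≈ 12.728)
b(d) = 2 (b(d) = 5 - 1*3 = 5 - 3 = 2)
B(c) = (64 + 2*c)/(2 + c) (B(c) = (c + (c + 64))/(c + 2) = (c + (64 + c))/(2 + c) = (64 + 2*c)/(2 + c))
-5390 - B(z(q)) = -5390 - 2*(32 + 13)/(2 + 13) = -5390 - 2*45/15 = -5390 - 1*6 = -5390 - 6 = -5396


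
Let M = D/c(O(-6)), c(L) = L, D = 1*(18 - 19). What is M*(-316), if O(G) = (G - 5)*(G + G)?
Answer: 79/33 ≈ 2.3939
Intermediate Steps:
O(G) = 2*G*(-5 + G) (O(G) = (-5 + G)*(2*G) = 2*G*(-5 + G))
D = -1 (D = 1*(-1) = -1)
M = -1/132 (M = -1/(2*(-6)*(-5 - 6)) = -1/(2*(-6)*(-11)) = -1/132 ≈ -0.0075758)
M*(-316) = -1/132*(-316) = 79/33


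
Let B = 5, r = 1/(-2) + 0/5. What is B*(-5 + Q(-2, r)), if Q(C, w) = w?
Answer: -55/2 ≈ -27.500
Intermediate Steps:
r = -1/2 (r = 1*(-1/2) + 0*(1/5) = -1/2 + 0 = -1/2 ≈ -0.50000)
B*(-5 + Q(-2, r)) = 5*(-5 - 1/2) = 5*(-11/2) = -55/2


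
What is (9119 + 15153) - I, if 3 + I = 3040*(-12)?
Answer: 60755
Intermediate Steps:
I = -36483 (I = -3 + 3040*(-12) = -3 - 36480 = -36483)
(9119 + 15153) - I = (9119 + 15153) - 1*(-36483) = 24272 + 36483 = 60755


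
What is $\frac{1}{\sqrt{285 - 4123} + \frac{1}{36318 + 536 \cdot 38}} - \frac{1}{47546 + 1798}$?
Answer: $- \frac{12329858249465}{608542546254027456} - \frac{3213302596 i \sqrt{3838}}{12332655363449} \approx -2.0261 \cdot 10^{-5} - 0.016142 i$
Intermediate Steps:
$\frac{1}{\sqrt{285 - 4123} + \frac{1}{36318 + 536 \cdot 38}} - \frac{1}{47546 + 1798} = \frac{1}{\sqrt{-3838} + \frac{1}{36318 + 20368}} - \frac{1}{49344} = \frac{1}{i \sqrt{3838} + \frac{1}{56686}} - \frac{1}{49344} = \frac{1}{\frac{1}{56686} + i \sqrt{3838}} - \frac{1}{49344} = - \frac{1}{49344} + \frac{1}{\frac{1}{56686} + i \sqrt{3838}}$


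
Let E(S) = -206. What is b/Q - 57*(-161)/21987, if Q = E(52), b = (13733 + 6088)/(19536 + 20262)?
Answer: 395771441/953745804 ≈ 0.41497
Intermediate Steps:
b = 6607/13266 (b = 19821/39798 = 19821*(1/39798) = 6607/13266 ≈ 0.49804)
Q = -206
b/Q - 57*(-161)/21987 = (6607/13266)/(-206) - 57*(-161)/21987 = (6607/13266)*(-1/206) + 9177*(1/21987) = -6607/2732796 + 437/1047 = 395771441/953745804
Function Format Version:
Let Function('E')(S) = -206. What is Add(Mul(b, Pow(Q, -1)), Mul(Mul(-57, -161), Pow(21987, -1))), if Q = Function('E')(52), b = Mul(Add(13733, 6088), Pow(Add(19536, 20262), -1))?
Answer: Rational(395771441, 953745804) ≈ 0.41497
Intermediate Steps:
b = Rational(6607, 13266) (b = Mul(19821, Pow(39798, -1)) = Mul(19821, Rational(1, 39798)) = Rational(6607, 13266) ≈ 0.49804)
Q = -206
Add(Mul(b, Pow(Q, -1)), Mul(Mul(-57, -161), Pow(21987, -1))) = Add(Mul(Rational(6607, 13266), Pow(-206, -1)), Mul(Mul(-57, -161), Pow(21987, -1))) = Add(Mul(Rational(6607, 13266), Rational(-1, 206)), Mul(9177, Rational(1, 21987))) = Add(Rational(-6607, 2732796), Rational(437, 1047)) = Rational(395771441, 953745804)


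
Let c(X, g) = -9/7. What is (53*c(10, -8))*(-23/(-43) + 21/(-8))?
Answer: 342963/2408 ≈ 142.43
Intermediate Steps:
c(X, g) = -9/7 (c(X, g) = -9*⅐ = -9/7)
(53*c(10, -8))*(-23/(-43) + 21/(-8)) = (53*(-9/7))*(-23/(-43) + 21/(-8)) = -477*(-23*(-1/43) + 21*(-⅛))/7 = -477*(23/43 - 21/8)/7 = -477/7*(-719/344) = 342963/2408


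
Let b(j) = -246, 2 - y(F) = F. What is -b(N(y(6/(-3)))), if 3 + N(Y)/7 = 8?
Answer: 246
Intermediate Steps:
y(F) = 2 - F
N(Y) = 35 (N(Y) = -21 + 7*8 = -21 + 56 = 35)
-b(N(y(6/(-3)))) = -1*(-246) = 246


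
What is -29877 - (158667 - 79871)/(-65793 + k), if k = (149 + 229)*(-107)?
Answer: -3174023807/106239 ≈ -29876.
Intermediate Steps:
k = -40446 (k = 378*(-107) = -40446)
-29877 - (158667 - 79871)/(-65793 + k) = -29877 - (158667 - 79871)/(-65793 - 40446) = -29877 - 78796/(-106239) = -29877 - 78796*(-1)/106239 = -29877 - 1*(-78796/106239) = -29877 + 78796/106239 = -3174023807/106239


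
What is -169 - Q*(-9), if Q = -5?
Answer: -214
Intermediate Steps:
-169 - Q*(-9) = -169 - (-5)*(-9) = -169 - 1*45 = -169 - 45 = -214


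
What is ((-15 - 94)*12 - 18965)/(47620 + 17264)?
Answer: -20273/64884 ≈ -0.31245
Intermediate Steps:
((-15 - 94)*12 - 18965)/(47620 + 17264) = (-109*12 - 18965)/64884 = (-1308 - 18965)*(1/64884) = -20273*1/64884 = -20273/64884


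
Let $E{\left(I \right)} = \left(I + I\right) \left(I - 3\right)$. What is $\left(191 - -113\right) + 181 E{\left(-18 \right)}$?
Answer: $137140$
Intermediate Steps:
$E{\left(I \right)} = 2 I \left(-3 + I\right)$
$\left(191 - -113\right) + 181 E{\left(-18 \right)} = \left(191 - -113\right) + 181 \cdot 2 \left(-18\right) \left(-3 - 18\right) = \left(191 + 113\right) + 181 \cdot 2 \left(-18\right) \left(-21\right) = 304 + 181 \cdot 756 = 304 + 136836 = 137140$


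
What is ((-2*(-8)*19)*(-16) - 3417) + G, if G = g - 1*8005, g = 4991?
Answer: -11295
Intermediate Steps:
G = -3014 (G = 4991 - 1*8005 = 4991 - 8005 = -3014)
((-2*(-8)*19)*(-16) - 3417) + G = ((-2*(-8)*19)*(-16) - 3417) - 3014 = ((16*19)*(-16) - 3417) - 3014 = (304*(-16) - 3417) - 3014 = (-4864 - 3417) - 3014 = -8281 - 3014 = -11295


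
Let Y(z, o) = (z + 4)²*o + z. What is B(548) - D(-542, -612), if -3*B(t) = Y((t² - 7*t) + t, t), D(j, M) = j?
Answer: -16115014251530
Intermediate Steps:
Y(z, o) = z + o*(4 + z)² (Y(z, o) = (4 + z)²*o + z = o*(4 + z)² + z = z + o*(4 + z)²)
B(t) = 2*t - t²/3 - t*(4 + t² - 6*t)²/3 (B(t) = -(((t² - 7*t) + t) + t*(4 + ((t² - 7*t) + t))²)/3 = -((t² - 6*t) + t*(4 + (t² - 6*t))²)/3 = -((t² - 6*t) + t*(4 + t² - 6*t)²)/3 = -(t² - 6*t + t*(4 + t² - 6*t)²)/3 = 2*t - t²/3 - t*(4 + t² - 6*t)²/3)
B(548) - D(-542, -612) = (⅓)*548*(6 - 1*548 - (4 + 548*(-6 + 548))²) - 1*(-542) = (⅓)*548*(6 - 548 - (4 + 548*542)²) + 542 = (⅓)*548*(6 - 548 - (4 + 297016)²) + 542 = (⅓)*548*(6 - 548 - 1*297020²) + 542 = (⅓)*548*(6 - 548 - 1*88220880400) + 542 = (⅓)*548*(6 - 548 - 88220880400) + 542 = (⅓)*548*(-88220880942) + 542 = -16115014252072 + 542 = -16115014251530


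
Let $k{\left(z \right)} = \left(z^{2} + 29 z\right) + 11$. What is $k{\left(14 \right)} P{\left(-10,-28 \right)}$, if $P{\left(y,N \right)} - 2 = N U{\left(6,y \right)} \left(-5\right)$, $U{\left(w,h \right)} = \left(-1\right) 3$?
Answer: $-256234$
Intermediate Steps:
$U{\left(w,h \right)} = -3$
$k{\left(z \right)} = 11 + z^{2} + 29 z$
$P{\left(y,N \right)} = 2 + 15 N$ ($P{\left(y,N \right)} = 2 + N \left(-3\right) \left(-5\right) = 2 + - 3 N \left(-5\right) = 2 + 15 N$)
$k{\left(14 \right)} P{\left(-10,-28 \right)} = \left(11 + 14^{2} + 29 \cdot 14\right) \left(2 + 15 \left(-28\right)\right) = \left(11 + 196 + 406\right) \left(2 - 420\right) = 613 \left(-418\right) = -256234$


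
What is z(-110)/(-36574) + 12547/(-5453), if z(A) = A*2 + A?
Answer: -228547244/99719011 ≈ -2.2919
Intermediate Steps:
z(A) = 3*A (z(A) = 2*A + A = 3*A)
z(-110)/(-36574) + 12547/(-5453) = (3*(-110))/(-36574) + 12547/(-5453) = -330*(-1/36574) + 12547*(-1/5453) = 165/18287 - 12547/5453 = -228547244/99719011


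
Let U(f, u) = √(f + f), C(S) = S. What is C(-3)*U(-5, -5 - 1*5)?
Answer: -3*I*√10 ≈ -9.4868*I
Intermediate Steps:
U(f, u) = √2*√f (U(f, u) = √(2*f) = √2*√f)
C(-3)*U(-5, -5 - 1*5) = -3*√2*√(-5) = -3*√2*I*√5 = -3*I*√10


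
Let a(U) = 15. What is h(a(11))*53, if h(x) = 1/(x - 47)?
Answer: -53/32 ≈ -1.6563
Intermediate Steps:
h(x) = 1/(-47 + x)
h(a(11))*53 = 53/(-47 + 15) = 53/(-32) = -1/32*53 = -53/32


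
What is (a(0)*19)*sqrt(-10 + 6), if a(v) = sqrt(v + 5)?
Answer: 38*I*sqrt(5) ≈ 84.971*I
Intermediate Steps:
a(v) = sqrt(5 + v)
(a(0)*19)*sqrt(-10 + 6) = (sqrt(5 + 0)*19)*sqrt(-10 + 6) = (sqrt(5)*19)*sqrt(-4) = (19*sqrt(5))*(2*I) = 38*I*sqrt(5)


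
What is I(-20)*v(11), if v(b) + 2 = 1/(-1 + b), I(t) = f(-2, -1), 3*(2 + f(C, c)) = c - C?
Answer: 19/6 ≈ 3.1667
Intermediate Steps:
f(C, c) = -2 - C/3 + c/3 (f(C, c) = -2 + (c - C)/3 = -2 + (-C/3 + c/3) = -2 - C/3 + c/3)
I(t) = -5/3 (I(t) = -2 - 1/3*(-2) + (1/3)*(-1) = -2 + 2/3 - 1/3 = -5/3)
v(b) = -2 + 1/(-1 + b)
I(-20)*v(11) = -5*(3 - 2*11)/(3*(-1 + 11)) = -5*(3 - 22)/(3*10) = -(-19)/6 = -5/3*(-19/10) = 19/6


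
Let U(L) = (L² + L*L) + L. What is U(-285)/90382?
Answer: 162165/90382 ≈ 1.7942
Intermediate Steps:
U(L) = L + 2*L² (U(L) = (L² + L²) + L = 2*L² + L = L + 2*L²)
U(-285)/90382 = -285*(1 + 2*(-285))/90382 = -285*(1 - 570)*(1/90382) = -285*(-569)*(1/90382) = 162165*(1/90382) = 162165/90382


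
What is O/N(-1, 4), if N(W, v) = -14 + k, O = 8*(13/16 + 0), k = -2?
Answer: -13/32 ≈ -0.40625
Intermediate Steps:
O = 13/2 (O = 8*(13*(1/16) + 0) = 8*(13/16 + 0) = 8*(13/16) = 13/2 ≈ 6.5000)
N(W, v) = -16 (N(W, v) = -14 - 2 = -16)
O/N(-1, 4) = (13/2)/(-16) = (13/2)*(-1/16) = -13/32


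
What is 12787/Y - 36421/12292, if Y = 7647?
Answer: -17333369/13428132 ≈ -1.2908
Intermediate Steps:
12787/Y - 36421/12292 = 12787/7647 - 36421/12292 = 12787*(1/7647) - 36421*1/12292 = 12787/7647 - 5203/1756 = -17333369/13428132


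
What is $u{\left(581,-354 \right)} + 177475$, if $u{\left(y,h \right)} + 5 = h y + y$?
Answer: $-27623$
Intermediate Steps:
$u{\left(y,h \right)} = -5 + y + h y$ ($u{\left(y,h \right)} = -5 + \left(h y + y\right) = -5 + \left(y + h y\right) = -5 + y + h y$)
$u{\left(581,-354 \right)} + 177475 = \left(-5 + 581 - 205674\right) + 177475 = -205098 + 177475 = -27623$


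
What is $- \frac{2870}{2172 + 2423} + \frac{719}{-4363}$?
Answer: $- \frac{3165123}{4009597} \approx -0.78939$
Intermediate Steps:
$- \frac{2870}{2172 + 2423} + \frac{719}{-4363} = - \frac{2870}{4595} + 719 \left(- \frac{1}{4363}\right) = \left(-2870\right) \frac{1}{4595} - \frac{719}{4363} = - \frac{574}{919} - \frac{719}{4363} = - \frac{3165123}{4009597}$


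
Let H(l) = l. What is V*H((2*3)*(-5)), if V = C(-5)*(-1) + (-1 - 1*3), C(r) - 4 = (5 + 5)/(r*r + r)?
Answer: 255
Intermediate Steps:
C(r) = 4 + 10/(r + r²) (C(r) = 4 + (5 + 5)/(r*r + r) = 4 + 10/(r² + r) = 4 + 10/(r + r²))
V = -17/2 (V = (2*(5 + 2*(-5) + 2*(-5)²)/(-5*(1 - 5)))*(-1) + (-1 - 1*3) = (2*(-⅕)*(5 - 10 + 2*25)/(-4))*(-1) + (-1 - 3) = (2*(-⅕)*(-¼)*(5 - 10 + 50))*(-1) - 4 = (2*(-⅕)*(-¼)*45)*(-1) - 4 = (9/2)*(-1) - 4 = -9/2 - 4 = -17/2 ≈ -8.5000)
V*H((2*3)*(-5)) = -17*2*3*(-5)/2 = -51*(-5) = -17/2*(-30) = 255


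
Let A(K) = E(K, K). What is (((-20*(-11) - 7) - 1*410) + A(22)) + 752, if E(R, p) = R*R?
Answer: 1039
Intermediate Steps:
E(R, p) = R**2
A(K) = K**2
(((-20*(-11) - 7) - 1*410) + A(22)) + 752 = (((-20*(-11) - 7) - 1*410) + 22**2) + 752 = (((220 - 7) - 410) + 484) + 752 = ((213 - 410) + 484) + 752 = (-197 + 484) + 752 = 287 + 752 = 1039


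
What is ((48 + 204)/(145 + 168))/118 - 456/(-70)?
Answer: 4214886/646345 ≈ 6.5211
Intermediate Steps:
((48 + 204)/(145 + 168))/118 - 456/(-70) = (252/313)*(1/118) - 456*(-1/70) = (252*(1/313))*(1/118) + 228/35 = (252/313)*(1/118) + 228/35 = 126/18467 + 228/35 = 4214886/646345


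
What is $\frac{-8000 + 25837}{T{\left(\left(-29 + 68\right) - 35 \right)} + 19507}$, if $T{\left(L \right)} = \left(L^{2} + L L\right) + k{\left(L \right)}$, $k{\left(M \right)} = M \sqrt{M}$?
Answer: $\frac{17837}{19547} \approx 0.91252$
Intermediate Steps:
$k{\left(M \right)} = M^{\frac{3}{2}}$
$T{\left(L \right)} = L^{\frac{3}{2}} + 2 L^{2}$ ($T{\left(L \right)} = \left(L^{2} + L L\right) + L^{\frac{3}{2}} = \left(L^{2} + L^{2}\right) + L^{\frac{3}{2}} = 2 L^{2} + L^{\frac{3}{2}} = L^{\frac{3}{2}} + 2 L^{2}$)
$\frac{-8000 + 25837}{T{\left(\left(-29 + 68\right) - 35 \right)} + 19507} = \frac{-8000 + 25837}{\left(\left(\left(-29 + 68\right) - 35\right)^{\frac{3}{2}} + 2 \left(\left(-29 + 68\right) - 35\right)^{2}\right) + 19507} = \frac{17837}{\left(\left(39 - 35\right)^{\frac{3}{2}} + 2 \left(39 - 35\right)^{2}\right) + 19507} = \frac{17837}{\left(4^{\frac{3}{2}} + 2 \cdot 4^{2}\right) + 19507} = \frac{17837}{\left(8 + 2 \cdot 16\right) + 19507} = \frac{17837}{\left(8 + 32\right) + 19507} = \frac{17837}{40 + 19507} = \frac{17837}{19547}$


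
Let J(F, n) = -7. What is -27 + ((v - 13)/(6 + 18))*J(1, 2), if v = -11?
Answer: -20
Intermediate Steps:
-27 + ((v - 13)/(6 + 18))*J(1, 2) = -27 + ((-11 - 13)/(6 + 18))*(-7) = -27 - 24/24*(-7) = -27 - 24*1/24*(-7) = -27 - 1*(-7) = -27 + 7 = -20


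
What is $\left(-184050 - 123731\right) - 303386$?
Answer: $-611167$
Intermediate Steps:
$\left(-184050 - 123731\right) - 303386 = -307781 - 303386 = -611167$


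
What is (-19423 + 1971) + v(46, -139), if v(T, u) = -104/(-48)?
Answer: -104699/6 ≈ -17450.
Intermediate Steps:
v(T, u) = 13/6 (v(T, u) = -104*(-1/48) = 13/6)
(-19423 + 1971) + v(46, -139) = (-19423 + 1971) + 13/6 = -17452 + 13/6 = -104699/6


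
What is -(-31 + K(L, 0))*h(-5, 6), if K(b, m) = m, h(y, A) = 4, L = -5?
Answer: 124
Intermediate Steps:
-(-31 + K(L, 0))*h(-5, 6) = -(-31 + 0)*4 = -(-31)*4 = -1*(-124) = 124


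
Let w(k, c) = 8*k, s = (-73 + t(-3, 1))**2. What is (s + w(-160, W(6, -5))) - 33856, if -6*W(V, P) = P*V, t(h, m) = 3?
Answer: -30236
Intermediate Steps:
W(V, P) = -P*V/6
s = 4900 (s = (-73 + 3)**2 = (-70)**2 = 4900)
(s + w(-160, W(6, -5))) - 33856 = (4900 + 8*(-160)) - 33856 = (4900 - 1280) - 33856 = 3620 - 33856 = -30236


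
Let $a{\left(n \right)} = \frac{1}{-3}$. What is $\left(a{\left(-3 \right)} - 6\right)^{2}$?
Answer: $\frac{361}{9} \approx 40.111$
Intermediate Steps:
$a{\left(n \right)} = - \frac{1}{3}$
$\left(a{\left(-3 \right)} - 6\right)^{2} = \left(- \frac{1}{3} - 6\right)^{2} = \left(- \frac{19}{3}\right)^{2} = \frac{361}{9}$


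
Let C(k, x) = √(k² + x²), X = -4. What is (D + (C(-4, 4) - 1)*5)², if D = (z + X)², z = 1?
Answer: 816 + 160*√2 ≈ 1042.3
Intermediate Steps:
D = 9 (D = (1 - 4)² = (-3)² = 9)
(D + (C(-4, 4) - 1)*5)² = (9 + (√((-4)² + 4²) - 1)*5)² = (9 + (√(16 + 16) - 1)*5)² = (9 + (√32 - 1)*5)² = (9 + (4*√2 - 1)*5)² = (9 + (-1 + 4*√2)*5)² = (9 + (-5 + 20*√2))² = (4 + 20*√2)²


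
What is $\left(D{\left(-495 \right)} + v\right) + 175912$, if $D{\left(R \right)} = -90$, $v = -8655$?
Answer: $167167$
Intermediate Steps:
$\left(D{\left(-495 \right)} + v\right) + 175912 = \left(-90 - 8655\right) + 175912 = -8745 + 175912 = 167167$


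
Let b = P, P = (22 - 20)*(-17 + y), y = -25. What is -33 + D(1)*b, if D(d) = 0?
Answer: -33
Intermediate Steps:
P = -84 (P = (22 - 20)*(-17 - 25) = 2*(-42) = -84)
b = -84
-33 + D(1)*b = -33 + 0*(-84) = -33 + 0 = -33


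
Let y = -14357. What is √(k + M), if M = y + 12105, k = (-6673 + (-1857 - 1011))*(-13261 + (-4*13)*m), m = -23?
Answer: √115109913 ≈ 10729.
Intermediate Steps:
k = 115112165 (k = (-6673 + (-1857 - 1011))*(-13261 - 4*13*(-23)) = (-6673 - 2868)*(-13261 - 52*(-23)) = -9541*(-13261 + 1196) = -9541*(-12065) = 115112165)
M = -2252 (M = -14357 + 12105 = -2252)
√(k + M) = √(115112165 - 2252) = √115109913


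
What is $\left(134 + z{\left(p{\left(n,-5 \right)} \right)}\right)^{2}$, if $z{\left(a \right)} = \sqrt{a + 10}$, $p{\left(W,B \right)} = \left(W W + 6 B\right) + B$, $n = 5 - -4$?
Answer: $18012 + 536 \sqrt{14} \approx 20018.0$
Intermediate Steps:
$n = 9$ ($n = 5 + 4 = 9$)
$p{\left(W,B \right)} = W^{2} + 7 B$ ($p{\left(W,B \right)} = \left(W^{2} + 6 B\right) + B = W^{2} + 7 B$)
$z{\left(a \right)} = \sqrt{10 + a}$
$\left(134 + z{\left(p{\left(n,-5 \right)} \right)}\right)^{2} = \left(134 + \sqrt{10 + \left(9^{2} + 7 \left(-5\right)\right)}\right)^{2} = \left(134 + \sqrt{10 + \left(81 - 35\right)}\right)^{2} = \left(134 + \sqrt{10 + 46}\right)^{2} = \left(134 + \sqrt{56}\right)^{2} = \left(134 + 2 \sqrt{14}\right)^{2}$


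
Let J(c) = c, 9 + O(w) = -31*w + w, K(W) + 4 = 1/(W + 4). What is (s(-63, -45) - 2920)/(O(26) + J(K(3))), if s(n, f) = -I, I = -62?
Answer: 10003/2775 ≈ 3.6047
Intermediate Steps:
K(W) = -4 + 1/(4 + W) (K(W) = -4 + 1/(W + 4) = -4 + 1/(4 + W))
O(w) = -9 - 30*w (O(w) = -9 + (-31*w + w) = -9 - 30*w)
s(n, f) = 62 (s(n, f) = -1*(-62) = 62)
(s(-63, -45) - 2920)/(O(26) + J(K(3))) = (62 - 2920)/((-9 - 30*26) + (-15 - 4*3)/(4 + 3)) = -2858/((-9 - 780) + (-15 - 12)/7) = -2858/(-789 + (1/7)*(-27)) = -2858/(-789 - 27/7) = -2858/(-5550/7) = -2858*(-7/5550) = 10003/2775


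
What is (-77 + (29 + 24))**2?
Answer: 576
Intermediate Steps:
(-77 + (29 + 24))**2 = (-77 + 53)**2 = (-24)**2 = 576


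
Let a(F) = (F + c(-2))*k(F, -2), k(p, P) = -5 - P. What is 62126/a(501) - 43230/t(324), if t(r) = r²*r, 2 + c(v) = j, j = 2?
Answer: -39131637091/946673568 ≈ -41.336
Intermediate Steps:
c(v) = 0 (c(v) = -2 + 2 = 0)
t(r) = r³
a(F) = -3*F (a(F) = (F + 0)*(-5 - 1*(-2)) = F*(-5 + 2) = F*(-3) = -3*F)
62126/a(501) - 43230/t(324) = 62126/((-3*501)) - 43230/(324³) = 62126/(-1503) - 43230/34012224 = 62126*(-1/1503) - 43230*1/34012224 = -62126/1503 - 7205/5668704 = -39131637091/946673568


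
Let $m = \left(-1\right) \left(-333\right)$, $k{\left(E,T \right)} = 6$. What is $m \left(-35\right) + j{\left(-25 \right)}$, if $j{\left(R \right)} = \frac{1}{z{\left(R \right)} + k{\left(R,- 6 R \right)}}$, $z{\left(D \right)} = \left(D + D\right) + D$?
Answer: $- \frac{804196}{69} \approx -11655.0$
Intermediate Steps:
$z{\left(D \right)} = 3 D$ ($z{\left(D \right)} = 2 D + D = 3 D$)
$j{\left(R \right)} = \frac{1}{6 + 3 R}$ ($j{\left(R \right)} = \frac{1}{3 R + 6} = \frac{1}{6 + 3 R}$)
$m = 333$
$m \left(-35\right) + j{\left(-25 \right)} = 333 \left(-35\right) + \frac{1}{3 \left(2 - 25\right)} = -11655 + \frac{1}{3 \left(-23\right)} = -11655 + \frac{1}{3} \left(- \frac{1}{23}\right) = -11655 - \frac{1}{69} = - \frac{804196}{69}$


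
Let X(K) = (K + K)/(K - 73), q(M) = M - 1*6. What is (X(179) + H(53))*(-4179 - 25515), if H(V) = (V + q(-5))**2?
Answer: -2781466674/53 ≈ -5.2481e+7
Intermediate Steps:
q(M) = -6 + M (q(M) = M - 6 = -6 + M)
X(K) = 2*K/(-73 + K) (X(K) = (2*K)/(-73 + K) = 2*K/(-73 + K))
H(V) = (-11 + V)**2 (H(V) = (V + (-6 - 5))**2 = (V - 11)**2 = (-11 + V)**2)
(X(179) + H(53))*(-4179 - 25515) = (2*179/(-73 + 179) + (-11 + 53)**2)*(-4179 - 25515) = (2*179/106 + 42**2)*(-29694) = (2*179*(1/106) + 1764)*(-29694) = (179/53 + 1764)*(-29694) = (93671/53)*(-29694) = -2781466674/53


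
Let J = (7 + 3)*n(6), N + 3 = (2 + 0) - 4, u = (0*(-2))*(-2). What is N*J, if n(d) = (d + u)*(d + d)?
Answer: -3600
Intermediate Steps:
u = 0 (u = 0*(-2) = 0)
N = -5 (N = -3 + ((2 + 0) - 4) = -3 + (2 - 4) = -3 - 2 = -5)
n(d) = 2*d² (n(d) = (d + 0)*(d + d) = d*(2*d) = 2*d²)
J = 720 (J = (7 + 3)*(2*6²) = 10*(2*36) = 10*72 = 720)
N*J = -5*720 = -3600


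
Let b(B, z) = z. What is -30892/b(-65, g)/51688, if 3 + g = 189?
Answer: -7723/2403492 ≈ -0.0032132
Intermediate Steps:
g = 186 (g = -3 + 189 = 186)
-30892/b(-65, g)/51688 = -30892/186/51688 = -30892*1/186*(1/51688) = -15446/93*1/51688 = -7723/2403492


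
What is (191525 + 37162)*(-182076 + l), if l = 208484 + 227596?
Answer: 58087412748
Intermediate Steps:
l = 436080
(191525 + 37162)*(-182076 + l) = (191525 + 37162)*(-182076 + 436080) = 228687*254004 = 58087412748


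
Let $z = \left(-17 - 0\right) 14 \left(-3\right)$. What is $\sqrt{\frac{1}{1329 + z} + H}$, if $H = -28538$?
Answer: $\frac{i \sqrt{13234811191}}{681} \approx 168.93 i$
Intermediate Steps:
$z = 714$ ($z = \left(-17 + 0\right) 14 \left(-3\right) = \left(-17\right) 14 \left(-3\right) = \left(-238\right) \left(-3\right) = 714$)
$\sqrt{\frac{1}{1329 + z} + H} = \sqrt{\frac{1}{1329 + 714} - 28538} = \sqrt{\frac{1}{2043} - 28538} = \sqrt{- \frac{58303133}{2043}} = \frac{i \sqrt{13234811191}}{681}$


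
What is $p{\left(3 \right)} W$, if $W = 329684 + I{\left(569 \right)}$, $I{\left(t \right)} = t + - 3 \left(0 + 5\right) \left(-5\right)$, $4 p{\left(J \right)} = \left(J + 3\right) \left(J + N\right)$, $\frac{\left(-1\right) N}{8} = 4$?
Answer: $-14369268$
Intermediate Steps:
$N = -32$ ($N = \left(-8\right) 4 = -32$)
$p{\left(J \right)} = \frac{\left(-32 + J\right) \left(3 + J\right)}{4}$ ($p{\left(J \right)} = \frac{\left(J + 3\right) \left(J - 32\right)}{4} = \frac{\left(3 + J\right) \left(-32 + J\right)}{4} = \frac{\left(-32 + J\right) \left(3 + J\right)}{4}$)
$I{\left(t \right)} = 75 + t$ ($I{\left(t \right)} = t + \left(-3\right) 5 \left(-5\right) = t - -75 = t + 75 = 75 + t$)
$W = 330328$ ($W = 329684 + \left(75 + 569\right) = 329684 + 644 = 330328$)
$p{\left(3 \right)} W = \left(-24 - \frac{87}{4} + \frac{3^{2}}{4}\right) 330328 = \left(-24 - \frac{87}{4} + \frac{1}{4} \cdot 9\right) 330328 = \left(-24 - \frac{87}{4} + \frac{9}{4}\right) 330328 = \left(- \frac{87}{2}\right) 330328 = -14369268$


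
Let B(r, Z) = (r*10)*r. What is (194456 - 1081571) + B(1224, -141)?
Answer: 14094645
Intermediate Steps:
B(r, Z) = 10*r² (B(r, Z) = (10*r)*r = 10*r²)
(194456 - 1081571) + B(1224, -141) = (194456 - 1081571) + 10*1224² = -887115 + 10*1498176 = -887115 + 14981760 = 14094645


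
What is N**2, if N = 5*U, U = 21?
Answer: 11025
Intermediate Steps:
N = 105 (N = 5*21 = 105)
N**2 = 105**2 = 11025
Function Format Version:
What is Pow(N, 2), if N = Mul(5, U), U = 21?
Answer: 11025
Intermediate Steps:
N = 105 (N = Mul(5, 21) = 105)
Pow(N, 2) = Pow(105, 2) = 11025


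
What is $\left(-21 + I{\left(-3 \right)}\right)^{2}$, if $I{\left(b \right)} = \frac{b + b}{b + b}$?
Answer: $400$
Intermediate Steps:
$I{\left(b \right)} = 1$ ($I{\left(b \right)} = \frac{2 b}{2 b} = 2 b \frac{1}{2 b} = 1$)
$\left(-21 + I{\left(-3 \right)}\right)^{2} = \left(-21 + 1\right)^{2} = \left(-20\right)^{2} = 400$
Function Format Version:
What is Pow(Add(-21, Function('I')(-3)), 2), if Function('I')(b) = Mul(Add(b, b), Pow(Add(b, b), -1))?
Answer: 400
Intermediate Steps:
Function('I')(b) = 1 (Function('I')(b) = Mul(Mul(2, b), Pow(Mul(2, b), -1)) = Mul(Mul(2, b), Mul(Rational(1, 2), Pow(b, -1))) = 1)
Pow(Add(-21, Function('I')(-3)), 2) = Pow(Add(-21, 1), 2) = Pow(-20, 2) = 400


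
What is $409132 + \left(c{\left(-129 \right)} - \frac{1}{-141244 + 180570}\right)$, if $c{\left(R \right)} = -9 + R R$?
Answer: $\frac{16743595063}{39326} \approx 4.2576 \cdot 10^{5}$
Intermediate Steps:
$c{\left(R \right)} = -9 + R^{2}$
$409132 + \left(c{\left(-129 \right)} - \frac{1}{-141244 + 180570}\right) = 409132 - \left(9 - 16641 + \frac{1}{-141244 + 180570}\right) = 409132 + \left(\left(-9 + 16641\right) - \frac{1}{39326}\right) = 409132 + \left(16632 - \frac{1}{39326}\right) = 409132 + \frac{654070031}{39326} = \frac{16743595063}{39326}$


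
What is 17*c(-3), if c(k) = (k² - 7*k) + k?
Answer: 459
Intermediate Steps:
c(k) = k² - 6*k
17*c(-3) = 17*(-3*(-6 - 3)) = 17*(-3*(-9)) = 17*27 = 459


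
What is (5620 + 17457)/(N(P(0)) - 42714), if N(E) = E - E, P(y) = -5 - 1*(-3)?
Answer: -23077/42714 ≈ -0.54027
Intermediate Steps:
P(y) = -2 (P(y) = -5 + 3 = -2)
N(E) = 0
(5620 + 17457)/(N(P(0)) - 42714) = (5620 + 17457)/(0 - 42714) = 23077/(-42714) = 23077*(-1/42714) = -23077/42714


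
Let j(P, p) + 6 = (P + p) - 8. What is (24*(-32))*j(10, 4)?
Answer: 0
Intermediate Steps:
j(P, p) = -14 + P + p (j(P, p) = -6 + ((P + p) - 8) = -6 + (-8 + P + p) = -14 + P + p)
(24*(-32))*j(10, 4) = (24*(-32))*(-14 + 10 + 4) = -768*0 = 0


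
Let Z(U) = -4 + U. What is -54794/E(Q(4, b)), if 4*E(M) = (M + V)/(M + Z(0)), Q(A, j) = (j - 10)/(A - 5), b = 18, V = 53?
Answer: 876704/15 ≈ 58447.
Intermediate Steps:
Q(A, j) = (-10 + j)/(-5 + A)
E(M) = (53 + M)/(4*(-4 + M)) (E(M) = ((M + 53)/(M + (-4 + 0)))/4 = ((53 + M)/(M - 4))/4 = ((53 + M)/(-4 + M))/4 = (53 + M)/(4*(-4 + M)))
-54794/E(Q(4, b)) = -54794*4*(-4 + (-10 + 18)/(-5 + 4))/(53 + (-10 + 18)/(-5 + 4)) = -54794*4*(-4 + 8/(-1))/(53 + 8/(-1)) = -54794*4*(-4 - 1*8)/(53 - 1*8) = -54794*4*(-4 - 8)/(53 - 8) = -54794/((¼)*45/(-12)) = -54794/((¼)*(-1/12)*45) = -54794/(-15/16) = -54794*(-16/15) = 876704/15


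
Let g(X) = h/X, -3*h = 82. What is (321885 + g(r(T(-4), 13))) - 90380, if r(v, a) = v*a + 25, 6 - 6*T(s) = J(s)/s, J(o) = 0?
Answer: 13195744/57 ≈ 2.3150e+5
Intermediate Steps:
h = -82/3 (h = -⅓*82 = -82/3 ≈ -27.333)
T(s) = 1 (T(s) = 1 - 0/s = 1 - ⅙*0 = 1 + 0 = 1)
r(v, a) = 25 + a*v (r(v, a) = a*v + 25 = 25 + a*v)
g(X) = -82/(3*X)
(321885 + g(r(T(-4), 13))) - 90380 = (321885 - 82/(3*(25 + 13*1))) - 90380 = (321885 - 82/(3*(25 + 13))) - 90380 = (321885 - 82/3/38) - 90380 = (321885 - 82/3*1/38) - 90380 = (321885 - 41/57) - 90380 = 18347404/57 - 90380 = 13195744/57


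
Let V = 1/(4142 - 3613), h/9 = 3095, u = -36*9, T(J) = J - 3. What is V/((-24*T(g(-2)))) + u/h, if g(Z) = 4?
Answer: -460151/39294120 ≈ -0.011710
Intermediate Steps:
T(J) = -3 + J
u = -324
h = 27855 (h = 9*3095 = 27855)
V = 1/529 ≈ 0.0018904
V/((-24*T(g(-2)))) + u/h = 1/(529*((-24*(-3 + 4)))) - 324/27855 = 1/(529*((-24*1))) - 324*1/27855 = (1/529)/(-24) - 36/3095 = (1/529)*(-1/24) - 36/3095 = -1/12696 - 36/3095 = -460151/39294120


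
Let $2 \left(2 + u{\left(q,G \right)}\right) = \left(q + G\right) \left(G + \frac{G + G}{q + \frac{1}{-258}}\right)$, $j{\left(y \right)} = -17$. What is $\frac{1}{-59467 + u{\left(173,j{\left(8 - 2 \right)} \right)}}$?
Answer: $- \frac{44633}{2714147451} \approx -1.6445 \cdot 10^{-5}$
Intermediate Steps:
$u{\left(q,G \right)} = -2 + \frac{\left(G + q\right) \left(G + \frac{2 G}{- \frac{1}{258} + q}\right)}{2}$ ($u{\left(q,G \right)} = -2 + \frac{\left(q + G\right) \left(G + \frac{G + G}{q + \frac{1}{-258}}\right)}{2} = -2 + \frac{\left(G + q\right) \left(G + \frac{2 G}{q - \frac{1}{258}}\right)}{2} = -2 + \frac{\left(G + q\right) \left(G + \frac{2 G}{- \frac{1}{258} + q}\right)}{2}$)
$\frac{1}{-59467 + u{\left(173,j{\left(8 - 2 \right)} \right)}} = \frac{1}{-59467 + \frac{4 - 178536 + 515 \left(-17\right)^{2} + 258 \left(-17\right) 173^{2} + 258 \cdot 173 \left(-17\right)^{2} + 515 \left(-17\right) 173}{2 \left(-1 + 258 \cdot 173\right)}} = \frac{1}{-59467 + \frac{4 - 178536 + 515 \cdot 289 + 258 \left(-17\right) 29929 + 258 \cdot 173 \cdot 289 - 1514615}{2 \left(-1 + 44634\right)}} = \frac{1}{-59467 + \frac{4 - 178536 + 148835 - 131268594 + 12899226 - 1514615}{2 \cdot 44633}} = \frac{1}{-59467 + \frac{1}{2} \cdot \frac{1}{44633} \left(-119913680\right)} = \frac{1}{-59467 - \frac{59956840}{44633}} = \frac{1}{- \frac{2714147451}{44633}} = - \frac{44633}{2714147451}$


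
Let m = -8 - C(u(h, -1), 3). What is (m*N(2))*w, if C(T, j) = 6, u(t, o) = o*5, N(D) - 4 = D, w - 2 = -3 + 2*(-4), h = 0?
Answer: 756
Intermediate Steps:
w = -9 (w = 2 + (-3 + 2*(-4)) = 2 + (-3 - 8) = 2 - 11 = -9)
N(D) = 4 + D
u(t, o) = 5*o
m = -14 (m = -8 - 1*6 = -8 - 6 = -14)
(m*N(2))*w = -14*(4 + 2)*(-9) = -14*6*(-9) = -84*(-9) = 756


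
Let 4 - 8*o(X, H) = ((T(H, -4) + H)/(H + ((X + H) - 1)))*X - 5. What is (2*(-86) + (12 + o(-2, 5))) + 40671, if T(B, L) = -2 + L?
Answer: 2268677/56 ≈ 40512.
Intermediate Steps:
o(X, H) = 9/8 - X*(-6 + H)/(8*(-1 + X + 2*H)) (o(X, H) = 1/2 - ((((-2 - 4) + H)/(H + ((X + H) - 1)))*X - 5)/8 = 1/2 - (((-6 + H)/(H + ((H + X) - 1)))*X - 5)/8 = 1/2 - (((-6 + H)/(H + (-1 + H + X)))*X - 5)/8 = 1/2 - (((-6 + H)/(-1 + X + 2*H))*X - 5)/8 = 1/2 - (X*(-6 + H)/(-1 + X + 2*H) - 5)/8 = 1/2 - (-5 + X*(-6 + H)/(-1 + X + 2*H))/8 = 1/2 + (5/8 - X*(-6 + H)/(8*(-1 + X + 2*H))) = 9/8 - X*(-6 + H)/(8*(-1 + X + 2*H)))
(2*(-86) + (12 + o(-2, 5))) + 40671 = (2*(-86) + (12 + (-9 + 15*(-2) + 18*5 - 1*5*(-2))/(8*(-1 - 2 + 2*5)))) + 40671 = (-172 + (12 + (-9 - 30 + 90 + 10)/(8*(-1 - 2 + 10)))) + 40671 = (-172 + (12 + (1/8)*61/7)) + 40671 = (-172 + (12 + (1/8)*(1/7)*61)) + 40671 = (-172 + (12 + 61/56)) + 40671 = (-172 + 733/56) + 40671 = -8899/56 + 40671 = 2268677/56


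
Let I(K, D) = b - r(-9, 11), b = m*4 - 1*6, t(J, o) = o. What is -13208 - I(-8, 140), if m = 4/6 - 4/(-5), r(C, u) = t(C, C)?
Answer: -198253/15 ≈ -13217.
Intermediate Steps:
r(C, u) = C
m = 22/15 (m = 4*(⅙) - 4*(-⅕) = ⅔ + ⅘ = 22/15 ≈ 1.4667)
b = -2/15 (b = (22/15)*4 - 1*6 = 88/15 - 6 = -2/15 ≈ -0.13333)
I(K, D) = 133/15 (I(K, D) = -2/15 - 1*(-9) = -2/15 + 9 = 133/15)
-13208 - I(-8, 140) = -13208 - 1*133/15 = -13208 - 133/15 = -198253/15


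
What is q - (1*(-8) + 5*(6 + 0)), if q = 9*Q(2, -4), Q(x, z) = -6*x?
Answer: -130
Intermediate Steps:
q = -108 (q = 9*(-6*2) = 9*(-12) = -108)
q - (1*(-8) + 5*(6 + 0)) = -108 - (1*(-8) + 5*(6 + 0)) = -108 - (-8 + 5*6) = -108 - (-8 + 30) = -108 - 1*22 = -108 - 22 = -130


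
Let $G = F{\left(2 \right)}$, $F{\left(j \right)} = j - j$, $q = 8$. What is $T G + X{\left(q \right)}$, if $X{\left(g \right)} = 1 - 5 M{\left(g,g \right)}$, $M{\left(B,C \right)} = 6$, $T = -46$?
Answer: $-29$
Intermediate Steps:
$F{\left(j \right)} = 0$
$G = 0$
$X{\left(g \right)} = -29$ ($X{\left(g \right)} = 1 - 30 = -29$)
$T G + X{\left(q \right)} = \left(-46\right) 0 - 29 = 0 - 29 = -29$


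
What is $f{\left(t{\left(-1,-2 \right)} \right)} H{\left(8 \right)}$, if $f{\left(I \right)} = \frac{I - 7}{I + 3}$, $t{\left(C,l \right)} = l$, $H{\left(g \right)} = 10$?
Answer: $-90$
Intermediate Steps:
$f{\left(I \right)} = \frac{-7 + I}{3 + I}$
$f{\left(t{\left(-1,-2 \right)} \right)} H{\left(8 \right)} = \frac{-7 - 2}{3 - 2} \cdot 10 = 1^{-1} \left(-9\right) 10 = 1 \left(-9\right) 10 = \left(-9\right) 10 = -90$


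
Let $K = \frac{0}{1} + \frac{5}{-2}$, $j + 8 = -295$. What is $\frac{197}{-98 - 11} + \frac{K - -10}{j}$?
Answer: $- \frac{40339}{22018} \approx -1.8321$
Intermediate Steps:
$j = -303$ ($j = -8 - 295 = -303$)
$K = - \frac{5}{2}$ ($K = 0 \cdot 1 + 5 \left(- \frac{1}{2}\right) = 0 - \frac{5}{2} = - \frac{5}{2} \approx -2.5$)
$\frac{197}{-98 - 11} + \frac{K - -10}{j} = \frac{197}{-98 - 11} + \frac{- \frac{5}{2} - -10}{-303} = \frac{197}{-109} + \left(- \frac{5}{2} + 10\right) \left(- \frac{1}{303}\right) = 197 \left(- \frac{1}{109}\right) + \frac{15}{2} \left(- \frac{1}{303}\right) = - \frac{197}{109} - \frac{5}{202} = - \frac{40339}{22018}$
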